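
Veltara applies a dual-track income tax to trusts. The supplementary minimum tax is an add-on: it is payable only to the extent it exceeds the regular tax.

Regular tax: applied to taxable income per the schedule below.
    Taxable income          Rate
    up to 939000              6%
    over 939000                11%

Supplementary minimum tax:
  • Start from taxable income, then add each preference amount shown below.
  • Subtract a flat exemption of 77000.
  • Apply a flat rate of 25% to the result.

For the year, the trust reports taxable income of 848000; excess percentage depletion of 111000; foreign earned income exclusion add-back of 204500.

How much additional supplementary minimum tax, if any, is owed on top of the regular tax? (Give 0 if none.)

Regular tax:
  848000 × 6% = 50880

Supplementary minimum tax:
  Adjusted income: 848000 + 111000 + 204500 = 1163500
  Less exemption 77000 → base 1086500
  1086500 × 25% = 271625

Excess of supplementary minimum tax over regular tax: 271625 − 50880 = 220745.

220745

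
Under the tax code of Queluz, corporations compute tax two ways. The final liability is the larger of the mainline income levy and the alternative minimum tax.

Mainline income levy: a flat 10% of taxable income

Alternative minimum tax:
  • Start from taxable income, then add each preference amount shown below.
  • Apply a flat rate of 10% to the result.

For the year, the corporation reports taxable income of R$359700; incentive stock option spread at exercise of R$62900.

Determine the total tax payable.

R$42260

Alternative minimum tax:
  Adjusted income: R$359700 + R$62900 = R$422600
  R$422600 × 10% = R$42260

Mainline income levy:
  R$359700 × 10% = R$35970

R$42260 > R$35970, so the alternative minimum tax is the binding amount.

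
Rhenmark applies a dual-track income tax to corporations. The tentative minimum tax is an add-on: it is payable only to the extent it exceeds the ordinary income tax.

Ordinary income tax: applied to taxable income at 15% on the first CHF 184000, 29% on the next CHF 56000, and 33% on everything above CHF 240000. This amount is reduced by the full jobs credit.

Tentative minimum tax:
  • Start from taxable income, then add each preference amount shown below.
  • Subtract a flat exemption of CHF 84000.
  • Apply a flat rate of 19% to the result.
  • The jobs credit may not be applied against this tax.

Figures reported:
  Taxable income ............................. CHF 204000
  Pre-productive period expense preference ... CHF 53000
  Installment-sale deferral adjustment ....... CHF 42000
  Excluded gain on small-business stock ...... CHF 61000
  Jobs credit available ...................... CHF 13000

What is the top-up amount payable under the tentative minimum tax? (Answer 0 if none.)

CHF 32040

Ordinary income tax:
  CHF 184000 × 15% = CHF 27600
  CHF 20000 × 29% = CHF 5800
  → CHF 33400
  Less jobs credit CHF 13000 → CHF 20400

Tentative minimum tax:
  Adjusted income: CHF 204000 + CHF 53000 + CHF 42000 + CHF 61000 = CHF 360000
  Less exemption CHF 84000 → base CHF 276000
  CHF 276000 × 19% = CHF 52440

Excess of tentative minimum tax over ordinary income tax: CHF 52440 − CHF 20400 = CHF 32040.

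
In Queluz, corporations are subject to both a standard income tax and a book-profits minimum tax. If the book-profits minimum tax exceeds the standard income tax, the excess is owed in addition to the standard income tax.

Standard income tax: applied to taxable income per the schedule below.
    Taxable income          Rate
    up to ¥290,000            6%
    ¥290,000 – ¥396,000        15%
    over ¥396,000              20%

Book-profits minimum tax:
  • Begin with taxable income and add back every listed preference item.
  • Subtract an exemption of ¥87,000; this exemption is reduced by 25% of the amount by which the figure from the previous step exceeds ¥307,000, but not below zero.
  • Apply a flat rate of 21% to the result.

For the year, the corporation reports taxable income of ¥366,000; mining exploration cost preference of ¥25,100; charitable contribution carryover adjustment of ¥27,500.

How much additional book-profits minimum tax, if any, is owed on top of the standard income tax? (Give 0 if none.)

Standard income tax:
  ¥290,000 × 6% = ¥17,400
  ¥76,000 × 15% = ¥11,400
  → ¥28,800

Book-profits minimum tax:
  Adjusted income: ¥366,000 + ¥25,100 + ¥27,500 = ¥418,600
  Exemption: ¥87,000 − 25% × (¥418,600 − ¥307,000) = ¥87,000 − ¥27,900 = ¥59,100
  Base: ¥418,600 − ¥59,100 = ¥359,500
  ¥359,500 × 21% = ¥75,495

Excess of book-profits minimum tax over standard income tax: ¥75,495 − ¥28,800 = ¥46,695.

¥46,695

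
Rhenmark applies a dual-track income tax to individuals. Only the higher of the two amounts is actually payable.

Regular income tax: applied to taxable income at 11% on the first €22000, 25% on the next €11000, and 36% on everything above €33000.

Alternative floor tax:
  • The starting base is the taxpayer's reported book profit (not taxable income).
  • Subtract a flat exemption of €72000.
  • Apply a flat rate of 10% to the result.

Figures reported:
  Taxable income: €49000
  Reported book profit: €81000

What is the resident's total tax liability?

Regular income tax:
  €22000 × 11% = €2420
  €11000 × 25% = €2750
  €16000 × 36% = €5760
  → €10930

Alternative floor tax:
  Base (reported book profit): €81000
  Less exemption €72000 → base €9000
  €9000 × 10% = €900

€10930 > €900, so the regular income tax governs.

€10930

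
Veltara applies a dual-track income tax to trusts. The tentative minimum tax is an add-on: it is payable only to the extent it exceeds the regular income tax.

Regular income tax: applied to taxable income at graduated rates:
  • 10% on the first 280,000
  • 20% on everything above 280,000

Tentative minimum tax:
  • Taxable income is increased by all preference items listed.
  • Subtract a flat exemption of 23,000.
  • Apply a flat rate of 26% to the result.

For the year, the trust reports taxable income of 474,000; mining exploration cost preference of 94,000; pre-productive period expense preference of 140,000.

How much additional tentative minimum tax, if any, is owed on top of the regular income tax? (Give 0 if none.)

111,300

Tentative minimum tax:
  Adjusted income: 474,000 + 94,000 + 140,000 = 708,000
  Less exemption 23,000 → base 685,000
  685,000 × 26% = 178,100

Regular income tax:
  280,000 × 10% = 28,000
  194,000 × 20% = 38,800
  → 66,800

Excess of tentative minimum tax over regular income tax: 178,100 − 66,800 = 111,300.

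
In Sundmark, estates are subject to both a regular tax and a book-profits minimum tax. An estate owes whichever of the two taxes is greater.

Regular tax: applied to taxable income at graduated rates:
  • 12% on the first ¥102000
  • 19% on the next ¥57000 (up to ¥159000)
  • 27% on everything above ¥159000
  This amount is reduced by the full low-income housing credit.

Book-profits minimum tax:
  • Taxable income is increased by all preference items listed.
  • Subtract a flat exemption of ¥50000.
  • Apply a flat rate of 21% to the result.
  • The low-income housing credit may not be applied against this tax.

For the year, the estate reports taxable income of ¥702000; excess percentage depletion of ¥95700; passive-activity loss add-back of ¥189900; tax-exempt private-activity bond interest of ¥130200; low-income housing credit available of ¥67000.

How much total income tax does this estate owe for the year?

¥224238

Book-profits minimum tax:
  Adjusted income: ¥702000 + ¥95700 + ¥189900 + ¥130200 = ¥1117800
  Less exemption ¥50000 → base ¥1067800
  ¥1067800 × 21% = ¥224238

Regular tax:
  ¥102000 × 12% = ¥12240
  ¥57000 × 19% = ¥10830
  ¥543000 × 27% = ¥146610
  → ¥169680
  Less low-income housing credit ¥67000 → ¥102680

¥224238 > ¥102680, so the book-profits minimum tax is the binding amount.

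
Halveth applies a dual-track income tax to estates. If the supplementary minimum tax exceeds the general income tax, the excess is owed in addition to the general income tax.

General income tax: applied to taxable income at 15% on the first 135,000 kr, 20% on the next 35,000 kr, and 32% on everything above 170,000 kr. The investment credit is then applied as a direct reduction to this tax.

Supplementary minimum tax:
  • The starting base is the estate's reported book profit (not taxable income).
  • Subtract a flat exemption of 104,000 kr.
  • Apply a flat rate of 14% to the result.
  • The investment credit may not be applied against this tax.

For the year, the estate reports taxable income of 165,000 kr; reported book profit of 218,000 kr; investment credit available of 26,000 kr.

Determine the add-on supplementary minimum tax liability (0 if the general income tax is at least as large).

Supplementary minimum tax:
  Base (reported book profit): 218,000 kr
  Less exemption 104,000 kr → base 114,000 kr
  114,000 kr × 14% = 15,960 kr

General income tax:
  135,000 kr × 15% = 20,250 kr
  30,000 kr × 20% = 6,000 kr
  → 26,250 kr
  Less investment credit 26,000 kr → 250 kr

Excess of supplementary minimum tax over general income tax: 15,960 kr − 250 kr = 15,710 kr.

15,710 kr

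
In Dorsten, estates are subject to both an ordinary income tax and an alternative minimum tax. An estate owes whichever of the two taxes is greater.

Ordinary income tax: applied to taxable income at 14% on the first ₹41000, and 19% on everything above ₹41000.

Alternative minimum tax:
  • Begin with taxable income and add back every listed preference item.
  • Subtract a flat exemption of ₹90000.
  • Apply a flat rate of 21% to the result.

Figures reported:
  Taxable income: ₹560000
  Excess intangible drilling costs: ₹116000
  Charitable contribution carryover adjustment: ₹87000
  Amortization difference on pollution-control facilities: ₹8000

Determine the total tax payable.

₹143010

Alternative minimum tax:
  Adjusted income: ₹560000 + ₹116000 + ₹87000 + ₹8000 = ₹771000
  Less exemption ₹90000 → base ₹681000
  ₹681000 × 21% = ₹143010

Ordinary income tax:
  ₹41000 × 14% = ₹5740
  ₹519000 × 19% = ₹98610
  → ₹104350

₹143010 > ₹104350, so the alternative minimum tax is the binding amount.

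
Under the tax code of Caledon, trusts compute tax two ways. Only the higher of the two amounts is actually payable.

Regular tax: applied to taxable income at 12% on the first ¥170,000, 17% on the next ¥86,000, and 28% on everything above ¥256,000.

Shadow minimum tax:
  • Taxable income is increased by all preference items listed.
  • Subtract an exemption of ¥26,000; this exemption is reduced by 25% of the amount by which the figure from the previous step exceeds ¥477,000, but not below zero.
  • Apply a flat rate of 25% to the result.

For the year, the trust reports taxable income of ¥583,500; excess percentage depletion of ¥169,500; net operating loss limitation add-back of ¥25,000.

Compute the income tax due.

¥194,500

Shadow minimum tax:
  Adjusted income: ¥583,500 + ¥169,500 + ¥25,000 = ¥778,000
  Exemption: 25% × (¥778,000 − ¥477,000) = ¥75,250 ≥ ¥26,000, so the exemption is fully phased out
  Base: ¥778,000 − ¥0 = ¥778,000
  ¥778,000 × 25% = ¥194,500

Regular tax:
  ¥170,000 × 12% = ¥20,400
  ¥86,000 × 17% = ¥14,620
  ¥327,500 × 28% = ¥91,700
  → ¥126,720

¥194,500 > ¥126,720, so the shadow minimum tax is the binding amount.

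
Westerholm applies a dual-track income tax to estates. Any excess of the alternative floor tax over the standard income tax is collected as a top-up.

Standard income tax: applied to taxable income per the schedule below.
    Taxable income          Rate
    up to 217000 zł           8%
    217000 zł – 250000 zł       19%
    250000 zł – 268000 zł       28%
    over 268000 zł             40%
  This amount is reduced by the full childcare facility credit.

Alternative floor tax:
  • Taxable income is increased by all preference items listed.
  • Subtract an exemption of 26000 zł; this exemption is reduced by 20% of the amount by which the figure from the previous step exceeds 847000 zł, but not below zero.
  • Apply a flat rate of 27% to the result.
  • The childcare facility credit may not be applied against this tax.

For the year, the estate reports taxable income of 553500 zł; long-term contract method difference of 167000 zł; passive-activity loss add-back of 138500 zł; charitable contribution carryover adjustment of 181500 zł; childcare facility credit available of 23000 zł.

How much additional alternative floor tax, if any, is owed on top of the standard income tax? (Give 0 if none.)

161065 zł

Alternative floor tax:
  Adjusted income: 553500 zł + 167000 zł + 138500 zł + 181500 zł = 1040500 zł
  Exemption: 20% × (1040500 zł − 847000 zł) = 38700 zł ≥ 26000 zł, so the exemption is fully phased out
  Base: 1040500 zł − 0 zł = 1040500 zł
  1040500 zł × 27% = 280935 zł

Standard income tax:
  217000 zł × 8% = 17360 zł
  33000 zł × 19% = 6270 zł
  18000 zł × 28% = 5040 zł
  285500 zł × 40% = 114200 zł
  → 142870 zł
  Less childcare facility credit 23000 zł → 119870 zł

Excess of alternative floor tax over standard income tax: 280935 zł − 119870 zł = 161065 zł.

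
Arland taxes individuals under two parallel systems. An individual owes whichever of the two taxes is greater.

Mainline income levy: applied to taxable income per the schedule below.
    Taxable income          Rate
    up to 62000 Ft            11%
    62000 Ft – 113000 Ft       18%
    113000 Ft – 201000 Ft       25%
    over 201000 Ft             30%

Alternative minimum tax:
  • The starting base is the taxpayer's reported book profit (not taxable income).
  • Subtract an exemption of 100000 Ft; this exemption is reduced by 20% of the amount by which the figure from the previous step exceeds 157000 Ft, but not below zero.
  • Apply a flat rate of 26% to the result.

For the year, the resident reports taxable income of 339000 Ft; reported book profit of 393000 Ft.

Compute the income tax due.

Mainline income levy:
  62000 Ft × 11% = 6820 Ft
  51000 Ft × 18% = 9180 Ft
  88000 Ft × 25% = 22000 Ft
  138000 Ft × 30% = 41400 Ft
  → 79400 Ft

Alternative minimum tax:
  Base (reported book profit): 393000 Ft
  Exemption: 100000 Ft − 20% × (393000 Ft − 157000 Ft) = 100000 Ft − 47200 Ft = 52800 Ft
  Base: 393000 Ft − 52800 Ft = 340200 Ft
  340200 Ft × 26% = 88452 Ft

88452 Ft > 79400 Ft, so the alternative minimum tax is the binding amount.

88452 Ft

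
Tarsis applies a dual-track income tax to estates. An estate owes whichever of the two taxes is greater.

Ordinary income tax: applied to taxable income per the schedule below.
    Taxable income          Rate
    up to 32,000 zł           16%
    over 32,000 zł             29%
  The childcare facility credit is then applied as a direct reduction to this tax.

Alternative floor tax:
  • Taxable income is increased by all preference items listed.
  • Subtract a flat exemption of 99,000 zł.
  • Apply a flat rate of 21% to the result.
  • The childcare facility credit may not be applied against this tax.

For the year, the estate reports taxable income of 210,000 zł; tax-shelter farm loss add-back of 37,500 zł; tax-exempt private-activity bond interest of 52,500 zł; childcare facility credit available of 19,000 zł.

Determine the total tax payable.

Ordinary income tax:
  32,000 zł × 16% = 5,120 zł
  178,000 zł × 29% = 51,620 zł
  → 56,740 zł
  Less childcare facility credit 19,000 zł → 37,740 zł

Alternative floor tax:
  Adjusted income: 210,000 zł + 37,500 zł + 52,500 zł = 300,000 zł
  Less exemption 99,000 zł → base 201,000 zł
  201,000 zł × 21% = 42,210 zł

42,210 zł > 37,740 zł, so the alternative floor tax is the binding amount.

42,210 zł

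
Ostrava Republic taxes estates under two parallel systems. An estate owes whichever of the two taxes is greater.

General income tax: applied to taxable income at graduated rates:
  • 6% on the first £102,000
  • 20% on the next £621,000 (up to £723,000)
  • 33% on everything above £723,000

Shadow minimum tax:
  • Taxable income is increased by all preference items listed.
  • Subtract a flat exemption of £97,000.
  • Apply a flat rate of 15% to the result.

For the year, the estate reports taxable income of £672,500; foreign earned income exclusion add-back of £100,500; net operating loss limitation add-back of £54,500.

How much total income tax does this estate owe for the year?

General income tax:
  £102,000 × 6% = £6,120
  £570,500 × 20% = £114,100
  → £120,220

Shadow minimum tax:
  Adjusted income: £672,500 + £100,500 + £54,500 = £827,500
  Less exemption £97,000 → base £730,500
  £730,500 × 15% = £109,575

£120,220 > £109,575, so the general income tax governs.

£120,220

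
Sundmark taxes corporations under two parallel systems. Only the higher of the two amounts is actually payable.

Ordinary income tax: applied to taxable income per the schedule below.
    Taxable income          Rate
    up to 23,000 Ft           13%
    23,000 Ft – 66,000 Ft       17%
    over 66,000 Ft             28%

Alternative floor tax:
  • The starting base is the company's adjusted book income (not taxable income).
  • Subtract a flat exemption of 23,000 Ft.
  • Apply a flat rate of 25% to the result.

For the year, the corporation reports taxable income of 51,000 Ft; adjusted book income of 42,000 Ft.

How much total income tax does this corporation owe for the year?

7,750 Ft

Ordinary income tax:
  23,000 Ft × 13% = 2,990 Ft
  28,000 Ft × 17% = 4,760 Ft
  → 7,750 Ft

Alternative floor tax:
  Base (adjusted book income): 42,000 Ft
  Less exemption 23,000 Ft → base 19,000 Ft
  19,000 Ft × 25% = 4,750 Ft

7,750 Ft > 4,750 Ft, so the ordinary income tax governs.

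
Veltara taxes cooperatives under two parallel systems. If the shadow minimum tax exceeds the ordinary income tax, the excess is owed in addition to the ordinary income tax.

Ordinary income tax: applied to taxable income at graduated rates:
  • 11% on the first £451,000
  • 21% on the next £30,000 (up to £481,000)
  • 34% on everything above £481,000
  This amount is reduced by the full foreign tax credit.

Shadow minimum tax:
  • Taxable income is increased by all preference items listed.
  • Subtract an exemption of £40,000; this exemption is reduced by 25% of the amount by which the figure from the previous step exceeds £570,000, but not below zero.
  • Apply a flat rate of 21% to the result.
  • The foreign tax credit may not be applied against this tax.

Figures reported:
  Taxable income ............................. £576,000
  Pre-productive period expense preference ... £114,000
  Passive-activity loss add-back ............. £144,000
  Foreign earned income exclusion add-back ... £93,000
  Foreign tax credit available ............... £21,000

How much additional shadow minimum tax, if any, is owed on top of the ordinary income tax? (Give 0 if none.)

£127,460

Shadow minimum tax:
  Adjusted income: £576,000 + £114,000 + £144,000 + £93,000 = £927,000
  Exemption: 25% × (£927,000 − £570,000) = £89,250 ≥ £40,000, so the exemption is fully phased out
  Base: £927,000 − £0 = £927,000
  £927,000 × 21% = £194,670

Ordinary income tax:
  £451,000 × 11% = £49,610
  £30,000 × 21% = £6,300
  £95,000 × 34% = £32,300
  → £88,210
  Less foreign tax credit £21,000 → £67,210

Excess of shadow minimum tax over ordinary income tax: £194,670 − £67,210 = £127,460.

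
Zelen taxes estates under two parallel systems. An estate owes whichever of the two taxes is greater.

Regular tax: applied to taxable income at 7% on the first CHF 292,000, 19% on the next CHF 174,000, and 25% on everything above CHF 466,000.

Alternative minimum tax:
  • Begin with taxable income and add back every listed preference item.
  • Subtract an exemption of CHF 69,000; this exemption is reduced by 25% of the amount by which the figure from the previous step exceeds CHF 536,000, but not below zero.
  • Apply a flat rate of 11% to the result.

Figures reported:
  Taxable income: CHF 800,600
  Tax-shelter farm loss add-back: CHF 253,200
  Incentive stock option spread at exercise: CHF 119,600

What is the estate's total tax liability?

Alternative minimum tax:
  Adjusted income: CHF 800,600 + CHF 253,200 + CHF 119,600 = CHF 1,173,400
  Exemption: 25% × (CHF 1,173,400 − CHF 536,000) = CHF 159,350 ≥ CHF 69,000, so the exemption is fully phased out
  Base: CHF 1,173,400 − CHF 0 = CHF 1,173,400
  CHF 1,173,400 × 11% = CHF 129,074

Regular tax:
  CHF 292,000 × 7% = CHF 20,440
  CHF 174,000 × 19% = CHF 33,060
  CHF 334,600 × 25% = CHF 83,650
  → CHF 137,150

CHF 137,150 > CHF 129,074, so the regular tax governs.

CHF 137,150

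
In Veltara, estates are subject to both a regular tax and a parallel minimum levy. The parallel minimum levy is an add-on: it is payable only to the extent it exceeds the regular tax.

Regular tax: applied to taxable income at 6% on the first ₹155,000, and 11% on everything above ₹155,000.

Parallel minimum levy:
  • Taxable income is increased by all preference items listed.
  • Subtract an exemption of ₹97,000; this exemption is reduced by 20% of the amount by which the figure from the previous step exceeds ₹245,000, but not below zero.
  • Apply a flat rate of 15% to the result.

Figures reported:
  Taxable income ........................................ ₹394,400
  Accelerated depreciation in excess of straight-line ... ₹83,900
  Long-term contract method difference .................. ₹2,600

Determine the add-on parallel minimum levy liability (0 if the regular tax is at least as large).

Regular tax:
  ₹155,000 × 6% = ₹9,300
  ₹239,400 × 11% = ₹26,334
  → ₹35,634

Parallel minimum levy:
  Adjusted income: ₹394,400 + ₹83,900 + ₹2,600 = ₹480,900
  Exemption: ₹97,000 − 20% × (₹480,900 − ₹245,000) = ₹97,000 − ₹47,180 = ₹49,820
  Base: ₹480,900 − ₹49,820 = ₹431,080
  ₹431,080 × 15% = ₹64,662

Excess of parallel minimum levy over regular tax: ₹64,662 − ₹35,634 = ₹29,028.

₹29,028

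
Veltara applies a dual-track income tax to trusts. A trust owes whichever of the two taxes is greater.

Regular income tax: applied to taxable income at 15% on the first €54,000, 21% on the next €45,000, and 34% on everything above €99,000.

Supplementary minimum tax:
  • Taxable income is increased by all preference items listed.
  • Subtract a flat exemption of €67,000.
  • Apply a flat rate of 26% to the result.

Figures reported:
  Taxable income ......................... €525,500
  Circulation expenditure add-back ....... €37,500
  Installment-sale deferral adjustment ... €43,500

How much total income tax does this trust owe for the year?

€162,560

Regular income tax:
  €54,000 × 15% = €8,100
  €45,000 × 21% = €9,450
  €426,500 × 34% = €145,010
  → €162,560

Supplementary minimum tax:
  Adjusted income: €525,500 + €37,500 + €43,500 = €606,500
  Less exemption €67,000 → base €539,500
  €539,500 × 26% = €140,270

€162,560 > €140,270, so the regular income tax governs.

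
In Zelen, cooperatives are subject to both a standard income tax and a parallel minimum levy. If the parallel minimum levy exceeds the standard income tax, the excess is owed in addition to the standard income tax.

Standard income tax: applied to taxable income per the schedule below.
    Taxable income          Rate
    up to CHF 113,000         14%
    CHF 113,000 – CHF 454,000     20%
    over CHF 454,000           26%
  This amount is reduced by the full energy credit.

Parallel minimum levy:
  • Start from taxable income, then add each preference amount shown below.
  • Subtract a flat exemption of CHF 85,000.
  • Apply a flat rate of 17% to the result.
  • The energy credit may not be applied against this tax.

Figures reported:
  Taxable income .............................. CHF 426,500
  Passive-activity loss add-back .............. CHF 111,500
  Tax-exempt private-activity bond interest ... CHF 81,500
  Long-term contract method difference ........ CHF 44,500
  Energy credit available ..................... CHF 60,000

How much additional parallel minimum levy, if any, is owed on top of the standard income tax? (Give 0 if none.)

CHF 79,910

Parallel minimum levy:
  Adjusted income: CHF 426,500 + CHF 111,500 + CHF 81,500 + CHF 44,500 = CHF 664,000
  Less exemption CHF 85,000 → base CHF 579,000
  CHF 579,000 × 17% = CHF 98,430

Standard income tax:
  CHF 113,000 × 14% = CHF 15,820
  CHF 313,500 × 20% = CHF 62,700
  → CHF 78,520
  Less energy credit CHF 60,000 → CHF 18,520

Excess of parallel minimum levy over standard income tax: CHF 98,430 − CHF 18,520 = CHF 79,910.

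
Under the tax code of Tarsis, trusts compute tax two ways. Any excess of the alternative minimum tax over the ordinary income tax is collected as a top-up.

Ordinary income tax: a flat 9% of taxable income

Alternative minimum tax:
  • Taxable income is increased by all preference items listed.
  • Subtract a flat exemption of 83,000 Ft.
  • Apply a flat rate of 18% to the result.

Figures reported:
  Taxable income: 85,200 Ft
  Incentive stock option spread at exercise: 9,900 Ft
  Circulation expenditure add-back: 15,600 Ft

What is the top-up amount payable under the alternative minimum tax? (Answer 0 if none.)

Alternative minimum tax:
  Adjusted income: 85,200 Ft + 9,900 Ft + 15,600 Ft = 110,700 Ft
  Less exemption 83,000 Ft → base 27,700 Ft
  27,700 Ft × 18% = 4,986 Ft

Ordinary income tax:
  85,200 Ft × 9% = 7,668 Ft

4,986 Ft ≤ 7,668 Ft, so no add-on is due.

0 Ft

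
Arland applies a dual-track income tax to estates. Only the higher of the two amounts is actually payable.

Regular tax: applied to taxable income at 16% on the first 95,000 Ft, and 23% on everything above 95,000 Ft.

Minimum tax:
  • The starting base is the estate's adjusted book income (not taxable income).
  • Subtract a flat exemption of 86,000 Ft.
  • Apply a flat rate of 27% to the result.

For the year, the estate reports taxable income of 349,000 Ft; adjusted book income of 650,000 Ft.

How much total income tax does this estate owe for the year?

152,280 Ft

Regular tax:
  95,000 Ft × 16% = 15,200 Ft
  254,000 Ft × 23% = 58,420 Ft
  → 73,620 Ft

Minimum tax:
  Base (adjusted book income): 650,000 Ft
  Less exemption 86,000 Ft → base 564,000 Ft
  564,000 Ft × 27% = 152,280 Ft

152,280 Ft > 73,620 Ft, so the minimum tax is the binding amount.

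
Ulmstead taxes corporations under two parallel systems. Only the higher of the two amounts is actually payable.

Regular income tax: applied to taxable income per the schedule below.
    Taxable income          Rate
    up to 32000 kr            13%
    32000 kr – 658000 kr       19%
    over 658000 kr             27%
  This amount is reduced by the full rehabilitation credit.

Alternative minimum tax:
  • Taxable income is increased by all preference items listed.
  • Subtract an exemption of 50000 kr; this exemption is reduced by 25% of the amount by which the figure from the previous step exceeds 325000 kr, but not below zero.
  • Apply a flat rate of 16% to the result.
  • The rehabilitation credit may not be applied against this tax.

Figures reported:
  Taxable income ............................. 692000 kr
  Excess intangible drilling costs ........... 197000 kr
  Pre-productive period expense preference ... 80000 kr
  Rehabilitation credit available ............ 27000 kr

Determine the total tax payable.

155040 kr

Alternative minimum tax:
  Adjusted income: 692000 kr + 197000 kr + 80000 kr = 969000 kr
  Exemption: 25% × (969000 kr − 325000 kr) = 161000 kr ≥ 50000 kr, so the exemption is fully phased out
  Base: 969000 kr − 0 kr = 969000 kr
  969000 kr × 16% = 155040 kr

Regular income tax:
  32000 kr × 13% = 4160 kr
  626000 kr × 19% = 118940 kr
  34000 kr × 27% = 9180 kr
  → 132280 kr
  Less rehabilitation credit 27000 kr → 105280 kr

155040 kr > 105280 kr, so the alternative minimum tax is the binding amount.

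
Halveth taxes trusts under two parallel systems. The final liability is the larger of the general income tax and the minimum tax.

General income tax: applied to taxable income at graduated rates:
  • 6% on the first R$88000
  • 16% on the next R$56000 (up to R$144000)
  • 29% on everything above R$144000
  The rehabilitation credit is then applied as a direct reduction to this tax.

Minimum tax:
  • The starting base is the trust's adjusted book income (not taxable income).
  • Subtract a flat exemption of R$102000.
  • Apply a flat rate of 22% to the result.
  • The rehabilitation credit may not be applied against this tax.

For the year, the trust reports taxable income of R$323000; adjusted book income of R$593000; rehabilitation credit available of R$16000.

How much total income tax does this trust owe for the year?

General income tax:
  R$88000 × 6% = R$5280
  R$56000 × 16% = R$8960
  R$179000 × 29% = R$51910
  → R$66150
  Less rehabilitation credit R$16000 → R$50150

Minimum tax:
  Base (adjusted book income): R$593000
  Less exemption R$102000 → base R$491000
  R$491000 × 22% = R$108020

R$108020 > R$50150, so the minimum tax is the binding amount.

R$108020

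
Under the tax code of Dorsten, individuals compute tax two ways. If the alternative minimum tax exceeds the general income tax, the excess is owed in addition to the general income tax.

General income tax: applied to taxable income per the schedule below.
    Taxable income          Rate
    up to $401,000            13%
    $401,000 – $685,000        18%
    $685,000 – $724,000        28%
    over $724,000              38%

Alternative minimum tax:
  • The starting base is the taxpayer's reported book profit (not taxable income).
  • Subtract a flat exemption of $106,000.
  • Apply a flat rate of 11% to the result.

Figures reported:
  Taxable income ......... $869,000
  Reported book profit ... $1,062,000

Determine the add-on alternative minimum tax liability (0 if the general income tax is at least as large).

$0

Alternative minimum tax:
  Base (reported book profit): $1,062,000
  Less exemption $106,000 → base $956,000
  $956,000 × 11% = $105,160

General income tax:
  $401,000 × 13% = $52,130
  $284,000 × 18% = $51,120
  $39,000 × 28% = $10,920
  $145,000 × 38% = $55,100
  → $169,270

$105,160 ≤ $169,270, so no add-on is due.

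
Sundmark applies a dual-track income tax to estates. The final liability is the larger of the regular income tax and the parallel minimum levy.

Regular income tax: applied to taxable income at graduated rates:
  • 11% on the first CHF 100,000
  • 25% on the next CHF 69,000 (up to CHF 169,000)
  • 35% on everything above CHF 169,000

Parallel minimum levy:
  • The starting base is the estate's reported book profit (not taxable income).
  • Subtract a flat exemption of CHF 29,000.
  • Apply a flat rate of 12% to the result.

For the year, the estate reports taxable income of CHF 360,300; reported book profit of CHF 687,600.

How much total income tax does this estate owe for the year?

CHF 95,205

Parallel minimum levy:
  Base (reported book profit): CHF 687,600
  Less exemption CHF 29,000 → base CHF 658,600
  CHF 658,600 × 12% = CHF 79,032

Regular income tax:
  CHF 100,000 × 11% = CHF 11,000
  CHF 69,000 × 25% = CHF 17,250
  CHF 191,300 × 35% = CHF 66,955
  → CHF 95,205

CHF 95,205 > CHF 79,032, so the regular income tax governs.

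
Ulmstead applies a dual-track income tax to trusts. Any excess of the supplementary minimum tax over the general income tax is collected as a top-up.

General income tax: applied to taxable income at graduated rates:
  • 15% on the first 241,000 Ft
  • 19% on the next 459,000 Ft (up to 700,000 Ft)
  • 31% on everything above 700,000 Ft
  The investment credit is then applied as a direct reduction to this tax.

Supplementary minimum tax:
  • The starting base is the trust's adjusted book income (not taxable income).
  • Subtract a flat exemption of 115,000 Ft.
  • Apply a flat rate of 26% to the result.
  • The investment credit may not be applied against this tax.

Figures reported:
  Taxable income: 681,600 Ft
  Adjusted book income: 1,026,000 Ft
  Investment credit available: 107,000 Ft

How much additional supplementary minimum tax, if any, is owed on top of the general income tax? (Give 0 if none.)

223,996 Ft

Supplementary minimum tax:
  Base (adjusted book income): 1,026,000 Ft
  Less exemption 115,000 Ft → base 911,000 Ft
  911,000 Ft × 26% = 236,860 Ft

General income tax:
  241,000 Ft × 15% = 36,150 Ft
  440,600 Ft × 19% = 83,714 Ft
  → 119,864 Ft
  Less investment credit 107,000 Ft → 12,864 Ft

Excess of supplementary minimum tax over general income tax: 236,860 Ft − 12,864 Ft = 223,996 Ft.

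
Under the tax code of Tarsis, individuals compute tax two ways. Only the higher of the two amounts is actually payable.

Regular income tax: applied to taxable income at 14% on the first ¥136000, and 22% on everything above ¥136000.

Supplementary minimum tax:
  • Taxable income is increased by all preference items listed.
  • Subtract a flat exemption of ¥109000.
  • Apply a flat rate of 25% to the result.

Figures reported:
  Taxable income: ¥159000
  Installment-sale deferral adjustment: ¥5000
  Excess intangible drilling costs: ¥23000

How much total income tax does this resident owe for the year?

Supplementary minimum tax:
  Adjusted income: ¥159000 + ¥5000 + ¥23000 = ¥187000
  Less exemption ¥109000 → base ¥78000
  ¥78000 × 25% = ¥19500

Regular income tax:
  ¥136000 × 14% = ¥19040
  ¥23000 × 22% = ¥5060
  → ¥24100

¥24100 > ¥19500, so the regular income tax governs.

¥24100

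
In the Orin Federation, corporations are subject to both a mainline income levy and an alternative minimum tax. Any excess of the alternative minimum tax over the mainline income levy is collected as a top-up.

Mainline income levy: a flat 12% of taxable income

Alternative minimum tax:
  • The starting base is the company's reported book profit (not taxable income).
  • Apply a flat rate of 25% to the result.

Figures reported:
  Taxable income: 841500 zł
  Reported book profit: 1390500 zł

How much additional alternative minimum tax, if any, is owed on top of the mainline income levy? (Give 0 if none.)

Mainline income levy:
  841500 zł × 12% = 100980 zł

Alternative minimum tax:
  Base (reported book profit): 1390500 zł
  1390500 zł × 25% = 347625 zł

Excess of alternative minimum tax over mainline income levy: 347625 zł − 100980 zł = 246645 zł.

246645 zł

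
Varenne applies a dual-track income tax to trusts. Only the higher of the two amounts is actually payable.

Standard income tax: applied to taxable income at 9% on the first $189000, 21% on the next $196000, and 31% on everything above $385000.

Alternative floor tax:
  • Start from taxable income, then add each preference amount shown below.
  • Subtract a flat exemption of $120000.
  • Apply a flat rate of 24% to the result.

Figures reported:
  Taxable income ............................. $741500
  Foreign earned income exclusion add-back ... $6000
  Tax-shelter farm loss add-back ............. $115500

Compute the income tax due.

Standard income tax:
  $189000 × 9% = $17010
  $196000 × 21% = $41160
  $356500 × 31% = $110515
  → $168685

Alternative floor tax:
  Adjusted income: $741500 + $6000 + $115500 = $863000
  Less exemption $120000 → base $743000
  $743000 × 24% = $178320

$178320 > $168685, so the alternative floor tax is the binding amount.

$178320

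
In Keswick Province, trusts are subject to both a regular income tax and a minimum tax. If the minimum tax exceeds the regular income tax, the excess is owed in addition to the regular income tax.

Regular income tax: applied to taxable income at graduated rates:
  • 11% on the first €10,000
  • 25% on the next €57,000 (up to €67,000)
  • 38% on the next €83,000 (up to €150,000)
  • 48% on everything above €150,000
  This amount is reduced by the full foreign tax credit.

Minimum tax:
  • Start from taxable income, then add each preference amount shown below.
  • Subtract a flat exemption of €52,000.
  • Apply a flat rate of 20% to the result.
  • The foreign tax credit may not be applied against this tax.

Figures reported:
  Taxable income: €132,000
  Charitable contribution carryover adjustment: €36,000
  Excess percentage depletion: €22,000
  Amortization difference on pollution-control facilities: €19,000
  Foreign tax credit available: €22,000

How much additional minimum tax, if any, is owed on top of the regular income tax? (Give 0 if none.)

€13,350

Minimum tax:
  Adjusted income: €132,000 + €36,000 + €22,000 + €19,000 = €209,000
  Less exemption €52,000 → base €157,000
  €157,000 × 20% = €31,400

Regular income tax:
  €10,000 × 11% = €1,100
  €57,000 × 25% = €14,250
  €65,000 × 38% = €24,700
  → €40,050
  Less foreign tax credit €22,000 → €18,050

Excess of minimum tax over regular income tax: €31,400 − €18,050 = €13,350.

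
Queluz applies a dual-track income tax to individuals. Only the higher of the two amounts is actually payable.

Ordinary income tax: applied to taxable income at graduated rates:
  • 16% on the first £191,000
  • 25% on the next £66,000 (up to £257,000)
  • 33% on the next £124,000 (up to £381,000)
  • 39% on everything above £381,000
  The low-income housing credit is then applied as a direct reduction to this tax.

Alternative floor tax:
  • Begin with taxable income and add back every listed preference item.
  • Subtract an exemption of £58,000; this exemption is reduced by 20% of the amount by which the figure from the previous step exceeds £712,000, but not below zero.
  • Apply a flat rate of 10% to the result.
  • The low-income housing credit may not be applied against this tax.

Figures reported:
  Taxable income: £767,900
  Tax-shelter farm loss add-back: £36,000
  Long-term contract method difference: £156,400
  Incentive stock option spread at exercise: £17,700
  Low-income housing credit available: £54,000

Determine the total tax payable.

Ordinary income tax:
  £191,000 × 16% = £30,560
  £66,000 × 25% = £16,500
  £124,000 × 33% = £40,920
  £386,900 × 39% = £150,891
  → £238,871
  Less low-income housing credit £54,000 → £184,871

Alternative floor tax:
  Adjusted income: £767,900 + £36,000 + £156,400 + £17,700 = £978,000
  Exemption: £58,000 − 20% × (£978,000 − £712,000) = £58,000 − £53,200 = £4,800
  Base: £978,000 − £4,800 = £973,200
  £973,200 × 10% = £97,320

£184,871 > £97,320, so the ordinary income tax governs.

£184,871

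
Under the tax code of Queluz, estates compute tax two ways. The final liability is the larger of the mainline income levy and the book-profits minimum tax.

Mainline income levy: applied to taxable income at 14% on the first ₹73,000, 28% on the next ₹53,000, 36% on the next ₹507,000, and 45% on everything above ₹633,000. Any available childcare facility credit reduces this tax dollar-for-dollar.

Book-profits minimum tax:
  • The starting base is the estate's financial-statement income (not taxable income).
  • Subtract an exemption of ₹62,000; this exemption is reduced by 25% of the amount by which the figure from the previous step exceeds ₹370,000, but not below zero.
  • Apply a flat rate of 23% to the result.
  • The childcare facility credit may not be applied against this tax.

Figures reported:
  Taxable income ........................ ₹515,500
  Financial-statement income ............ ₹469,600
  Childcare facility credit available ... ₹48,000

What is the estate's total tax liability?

Mainline income levy:
  ₹73,000 × 14% = ₹10,220
  ₹53,000 × 28% = ₹14,840
  ₹389,500 × 36% = ₹140,220
  → ₹165,280
  Less childcare facility credit ₹48,000 → ₹117,280

Book-profits minimum tax:
  Base (financial-statement income): ₹469,600
  Exemption: ₹62,000 − 25% × (₹469,600 − ₹370,000) = ₹62,000 − ₹24,900 = ₹37,100
  Base: ₹469,600 − ₹37,100 = ₹432,500
  ₹432,500 × 23% = ₹99,475

₹117,280 > ₹99,475, so the mainline income levy governs.

₹117,280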